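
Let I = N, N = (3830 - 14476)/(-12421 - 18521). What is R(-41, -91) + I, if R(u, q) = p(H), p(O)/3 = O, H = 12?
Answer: 562279/15471 ≈ 36.344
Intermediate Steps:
p(O) = 3*O
R(u, q) = 36 (R(u, q) = 3*12 = 36)
N = 5323/15471 (N = -10646/(-30942) = -10646*(-1/30942) = 5323/15471 ≈ 0.34406)
I = 5323/15471 ≈ 0.34406
R(-41, -91) + I = 36 + 5323/15471 = 562279/15471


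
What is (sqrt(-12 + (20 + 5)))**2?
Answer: 13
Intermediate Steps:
(sqrt(-12 + (20 + 5)))**2 = (sqrt(-12 + 25))**2 = (sqrt(13))**2 = 13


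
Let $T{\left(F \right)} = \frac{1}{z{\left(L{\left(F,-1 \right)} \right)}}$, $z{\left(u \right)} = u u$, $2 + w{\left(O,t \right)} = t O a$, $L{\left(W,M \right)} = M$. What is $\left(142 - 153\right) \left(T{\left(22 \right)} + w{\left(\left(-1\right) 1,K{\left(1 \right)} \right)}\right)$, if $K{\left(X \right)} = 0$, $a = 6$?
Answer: $11$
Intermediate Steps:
$w{\left(O,t \right)} = -2 + 6 O t$ ($w{\left(O,t \right)} = -2 + t O 6 = -2 + O t 6 = -2 + 6 O t$)
$z{\left(u \right)} = u^{2}$
$T{\left(F \right)} = 1$ ($T{\left(F \right)} = \frac{1}{\left(-1\right)^{2}} = 1^{-1} = 1$)
$\left(142 - 153\right) \left(T{\left(22 \right)} + w{\left(\left(-1\right) 1,K{\left(1 \right)} \right)}\right) = \left(142 - 153\right) \left(1 - \left(2 - 6 \left(\left(-1\right) 1\right) 0\right)\right) = - 11 \left(1 - \left(2 + 6 \cdot 0\right)\right) = - 11 \left(1 + \left(-2 + 0\right)\right) = - 11 \left(1 - 2\right) = \left(-11\right) \left(-1\right) = 11$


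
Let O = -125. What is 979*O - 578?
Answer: -122953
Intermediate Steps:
979*O - 578 = 979*(-125) - 578 = -122375 - 578 = -122953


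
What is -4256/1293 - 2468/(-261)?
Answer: 693436/112491 ≈ 6.1644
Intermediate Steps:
-4256/1293 - 2468/(-261) = -4256*1/1293 - 2468*(-1/261) = -4256/1293 + 2468/261 = 693436/112491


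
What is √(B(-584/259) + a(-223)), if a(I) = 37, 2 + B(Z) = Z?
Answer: √2196579/259 ≈ 5.7223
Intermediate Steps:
B(Z) = -2 + Z
√(B(-584/259) + a(-223)) = √((-2 - 584/259) + 37) = √(-1102/259 + 37) = √(8481/259) = √2196579/259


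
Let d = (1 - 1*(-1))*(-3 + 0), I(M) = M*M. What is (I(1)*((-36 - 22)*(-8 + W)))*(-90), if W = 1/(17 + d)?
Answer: -454140/11 ≈ -41285.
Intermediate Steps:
I(M) = M**2
d = -6 (d = (1 + 1)*(-3) = 2*(-3) = -6)
W = 1/11 (W = 1/(17 - 6) = 1/11 ≈ 0.090909)
(I(1)*((-36 - 22)*(-8 + W)))*(-90) = (1**2*((-36 - 22)*(-8 + 1/11)))*(-90) = (1*(-58*(-87/11)))*(-90) = (1*(5046/11))*(-90) = (5046/11)*(-90) = -454140/11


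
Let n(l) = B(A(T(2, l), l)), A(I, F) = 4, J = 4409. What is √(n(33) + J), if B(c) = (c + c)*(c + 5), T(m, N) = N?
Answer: √4481 ≈ 66.940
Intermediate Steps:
B(c) = 2*c*(5 + c) (B(c) = (2*c)*(5 + c) = 2*c*(5 + c))
n(l) = 72 (n(l) = 2*4*(5 + 4) = 2*4*9 = 72)
√(n(33) + J) = √(72 + 4409) = √4481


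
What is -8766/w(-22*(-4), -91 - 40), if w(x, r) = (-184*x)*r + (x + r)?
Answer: -8766/2121109 ≈ -0.0041327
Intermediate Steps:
w(x, r) = r + x - 184*r*x (w(x, r) = -184*r*x + (r + x) = r + x - 184*r*x)
-8766/w(-22*(-4), -91 - 40) = -8766/((-91 - 40) - 22*(-4) - 184*(-91 - 40)*(-22*(-4))) = -8766/(-131 + 88 - 184*(-131)*88) = -8766/(-131 + 88 + 2121152) = -8766/2121109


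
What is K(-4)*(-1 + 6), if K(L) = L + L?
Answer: -40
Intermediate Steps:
K(L) = 2*L
K(-4)*(-1 + 6) = (2*(-4))*(-1 + 6) = -8*5 = -40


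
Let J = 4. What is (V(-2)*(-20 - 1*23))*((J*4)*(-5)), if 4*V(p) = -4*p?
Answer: 6880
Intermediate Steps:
V(p) = -p (V(p) = (-4*p)/4 = -p)
(V(-2)*(-20 - 1*23))*((J*4)*(-5)) = ((-1*(-2))*(-20 - 1*23))*((4*4)*(-5)) = (2*(-20 - 23))*(16*(-5)) = (2*(-43))*(-80) = -86*(-80) = 6880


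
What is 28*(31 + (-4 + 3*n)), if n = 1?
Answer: 840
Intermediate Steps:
28*(31 + (-4 + 3*n)) = 28*(31 + (-4 + 3*1)) = 28*(31 + (-4 + 3)) = 28*(31 - 1) = 28*30 = 840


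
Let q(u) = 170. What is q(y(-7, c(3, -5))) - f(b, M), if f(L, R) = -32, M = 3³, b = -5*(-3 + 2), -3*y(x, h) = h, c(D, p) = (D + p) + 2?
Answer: 202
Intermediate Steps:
c(D, p) = 2 + D + p
y(x, h) = -h/3
b = 5 (b = -5*(-1) = 5)
M = 27
q(y(-7, c(3, -5))) - f(b, M) = 170 - 1*(-32) = 170 + 32 = 202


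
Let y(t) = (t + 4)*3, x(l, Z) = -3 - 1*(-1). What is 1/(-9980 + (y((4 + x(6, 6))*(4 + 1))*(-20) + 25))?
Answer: -1/10795 ≈ -9.2636e-5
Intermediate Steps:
x(l, Z) = -2 (x(l, Z) = -3 + 1 = -2)
y(t) = 12 + 3*t (y(t) = (4 + t)*3 = 12 + 3*t)
1/(-9980 + (y((4 + x(6, 6))*(4 + 1))*(-20) + 25)) = 1/(-9980 + ((12 + 3*((4 - 2)*(4 + 1)))*(-20) + 25)) = 1/(-9980 + ((12 + 3*(2*5))*(-20) + 25)) = 1/(-9980 + ((12 + 3*10)*(-20) + 25)) = 1/(-9980 + ((12 + 30)*(-20) + 25)) = 1/(-9980 + (42*(-20) + 25)) = 1/(-9980 + (-840 + 25)) = 1/(-9980 - 815) = 1/(-10795) = -1/10795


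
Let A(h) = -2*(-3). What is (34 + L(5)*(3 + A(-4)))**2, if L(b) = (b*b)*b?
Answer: 1343281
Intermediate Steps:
A(h) = 6
L(b) = b**3 (L(b) = b**2*b = b**3)
(34 + L(5)*(3 + A(-4)))**2 = (34 + 5**3*(3 + 6))**2 = (34 + 125*9)**2 = (34 + 1125)**2 = 1159**2 = 1343281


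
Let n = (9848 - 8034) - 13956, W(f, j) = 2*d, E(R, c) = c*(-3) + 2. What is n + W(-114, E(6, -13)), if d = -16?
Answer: -12174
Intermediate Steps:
E(R, c) = 2 - 3*c (E(R, c) = -3*c + 2 = 2 - 3*c)
W(f, j) = -32 (W(f, j) = 2*(-16) = -32)
n = -12142 (n = 1814 - 13956 = -12142)
n + W(-114, E(6, -13)) = -12142 - 32 = -12174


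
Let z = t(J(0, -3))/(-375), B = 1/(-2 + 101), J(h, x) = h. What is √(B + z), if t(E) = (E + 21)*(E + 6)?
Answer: I*√221815/825 ≈ 0.57088*I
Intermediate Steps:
t(E) = (6 + E)*(21 + E) (t(E) = (21 + E)*(6 + E) = (6 + E)*(21 + E))
B = 1/99 ≈ 0.010101
z = -42/125 (z = (126 + 0² + 27*0)/(-375) = (126 + 0 + 0)*(-1/375) = 126*(-1/375) = -42/125 ≈ -0.33600)
√(B + z) = √(1/99 - 42/125) = √(-4033/12375) = I*√221815/825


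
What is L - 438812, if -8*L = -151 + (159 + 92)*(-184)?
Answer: -3464161/8 ≈ -4.3302e+5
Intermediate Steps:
L = 46335/8 (L = -(-151 + (159 + 92)*(-184))/8 = -(-151 + 251*(-184))/8 = -(-151 - 46184)/8 = -⅛*(-46335) = 46335/8 ≈ 5791.9)
L - 438812 = 46335/8 - 438812 = -3464161/8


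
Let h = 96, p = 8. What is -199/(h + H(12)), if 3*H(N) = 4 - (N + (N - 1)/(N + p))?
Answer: -3980/1863 ≈ -2.1363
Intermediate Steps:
H(N) = 4/3 - N/3 - (-1 + N)/(3*(8 + N)) (H(N) = (4 - (N + (N - 1)/(N + 8)))/3 = (4 - (N + (-1 + N)/(8 + N)))/3 = (4 + (-N - (-1 + N)/(8 + N)))/3 = (4 - N - (-1 + N)/(8 + N))/3 = 4/3 - N/3 - (-1 + N)/(3*(8 + N)))
-199/(h + H(12)) = -199/(96 + (33 - 1*12² - 5*12)/(3*(8 + 12))) = -199/(96 + (⅓)*(33 - 1*144 - 60)/20) = -199/(96 + (⅓)*(1/20)*(33 - 144 - 60)) = -199/(96 + (⅓)*(1/20)*(-171)) = -199/(96 - 57/20) = -199/(1863/20) = (20/1863)*(-199) = -3980/1863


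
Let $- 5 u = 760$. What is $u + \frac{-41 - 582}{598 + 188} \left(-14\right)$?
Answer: $- \frac{55375}{393} \approx -140.9$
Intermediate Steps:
$u = -152$ ($u = \left(- \frac{1}{5}\right) 760 = -152$)
$u + \frac{-41 - 582}{598 + 188} \left(-14\right) = -152 + \frac{-41 - 582}{598 + 188} \left(-14\right) = -152 + - \frac{623}{786} \left(-14\right) = -152 + \left(-623\right) \frac{1}{786} \left(-14\right) = -152 - - \frac{4361}{393} = -152 + \frac{4361}{393} = - \frac{55375}{393}$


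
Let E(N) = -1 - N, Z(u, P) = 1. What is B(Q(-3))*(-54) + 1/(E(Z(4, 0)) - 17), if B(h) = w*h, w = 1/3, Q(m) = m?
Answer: 1025/19 ≈ 53.947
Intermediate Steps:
w = ⅓ ≈ 0.33333
B(h) = h/3
B(Q(-3))*(-54) + 1/(E(Z(4, 0)) - 17) = ((⅓)*(-3))*(-54) + 1/((-1 - 1*1) - 17) = -1*(-54) + 1/((-1 - 1) - 17) = 54 + 1/(-2 - 17) = 54 + 1/(-19) = 54 - 1/19 = 1025/19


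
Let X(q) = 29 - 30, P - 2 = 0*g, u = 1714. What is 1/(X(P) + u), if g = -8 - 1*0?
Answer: 1/1713 ≈ 0.00058377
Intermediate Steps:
g = -8 (g = -8 + 0 = -8)
P = 2 (P = 2 + 0*(-8) = 2 + 0 = 2)
X(q) = -1
1/(X(P) + u) = 1/(-1 + 1714) = 1/1713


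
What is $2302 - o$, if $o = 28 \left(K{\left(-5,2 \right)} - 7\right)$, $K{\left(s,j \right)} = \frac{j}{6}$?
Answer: $\frac{7466}{3} \approx 2488.7$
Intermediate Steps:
$K{\left(s,j \right)} = \frac{j}{6}$ ($K{\left(s,j \right)} = j \frac{1}{6} = \frac{j}{6}$)
$o = - \frac{560}{3}$ ($o = 28 \left(\frac{1}{6} \cdot 2 - 7\right) = 28 \left(\frac{1}{3} - 7\right) = 28 \left(- \frac{20}{3}\right) = - \frac{560}{3} \approx -186.67$)
$2302 - o = 2302 - - \frac{560}{3} = 2302 + \frac{560}{3} = \frac{7466}{3}$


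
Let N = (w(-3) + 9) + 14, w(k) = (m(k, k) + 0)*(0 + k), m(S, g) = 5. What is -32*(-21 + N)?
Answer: 416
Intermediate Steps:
w(k) = 5*k (w(k) = (5 + 0)*(0 + k) = 5*k)
N = 8 (N = (5*(-3) + 9) + 14 = (-15 + 9) + 14 = -6 + 14 = 8)
-32*(-21 + N) = -32*(-21 + 8) = -32*(-13) = 416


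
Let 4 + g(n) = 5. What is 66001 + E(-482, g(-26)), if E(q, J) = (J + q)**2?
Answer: 297362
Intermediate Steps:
g(n) = 1 (g(n) = -4 + 5 = 1)
66001 + E(-482, g(-26)) = 66001 + (1 - 482)**2 = 66001 + (-481)**2 = 66001 + 231361 = 297362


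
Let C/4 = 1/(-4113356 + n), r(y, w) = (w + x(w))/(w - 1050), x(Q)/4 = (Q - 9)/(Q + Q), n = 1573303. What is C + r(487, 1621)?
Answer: 6682532833481/2351050196323 ≈ 2.8424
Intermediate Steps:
x(Q) = 2*(-9 + Q)/Q (x(Q) = 4*((Q - 9)/(Q + Q)) = 4*((-9 + Q)/((2*Q))) = 4*((-9 + Q)*(1/(2*Q))) = 4*((-9 + Q)/(2*Q)) = 2*(-9 + Q)/Q)
r(y, w) = (2 + w - 18/w)/(-1050 + w) (r(y, w) = (w + (2 - 18/w))/(w - 1050) = (2 + w - 18/w)/(-1050 + w))
C = -4/2540053 (C = 4/(-4113356 + 1573303) = 4/(-2540053) = 4*(-1/2540053) = -4/2540053 ≈ -1.5748e-6)
C + r(487, 1621) = -4/2540053 + (-18 + 1621² + 2*1621)/(1621*(-1050 + 1621)) = -4/2540053 + (1/1621)*(-18 + 2627641 + 3242)/571 = -4/2540053 + (1/1621)*(1/571)*2630865 = -4/2540053 + 2630865/925591 = 6682532833481/2351050196323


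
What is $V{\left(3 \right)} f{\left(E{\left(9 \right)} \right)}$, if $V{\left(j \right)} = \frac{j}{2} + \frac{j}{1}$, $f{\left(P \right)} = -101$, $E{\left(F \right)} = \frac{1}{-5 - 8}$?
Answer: $- \frac{909}{2} \approx -454.5$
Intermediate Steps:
$E{\left(F \right)} = - \frac{1}{13}$ ($E{\left(F \right)} = \frac{1}{-13} = - \frac{1}{13}$)
$V{\left(j \right)} = \frac{3 j}{2}$ ($V{\left(j \right)} = j \frac{1}{2} + j 1 = \frac{j}{2} + j = \frac{3 j}{2}$)
$V{\left(3 \right)} f{\left(E{\left(9 \right)} \right)} = \frac{3}{2} \cdot 3 \left(-101\right) = \frac{9}{2} \left(-101\right) = - \frac{909}{2}$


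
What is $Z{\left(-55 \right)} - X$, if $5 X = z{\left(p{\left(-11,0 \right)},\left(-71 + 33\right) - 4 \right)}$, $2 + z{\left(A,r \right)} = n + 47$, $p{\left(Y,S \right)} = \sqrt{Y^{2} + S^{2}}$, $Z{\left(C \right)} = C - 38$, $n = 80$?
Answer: $-118$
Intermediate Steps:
$Z{\left(C \right)} = -38 + C$ ($Z{\left(C \right)} = C - 38 = -38 + C$)
$p{\left(Y,S \right)} = \sqrt{S^{2} + Y^{2}}$
$z{\left(A,r \right)} = 125$ ($z{\left(A,r \right)} = -2 + \left(80 + 47\right) = -2 + 127 = 125$)
$X = 25$ ($X = \frac{1}{5} \cdot 125 = 25$)
$Z{\left(-55 \right)} - X = \left(-38 - 55\right) - 25 = -93 - 25 = -118$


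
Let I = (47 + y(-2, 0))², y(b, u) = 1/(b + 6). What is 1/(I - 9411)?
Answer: -16/114855 ≈ -0.00013931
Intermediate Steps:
y(b, u) = 1/(6 + b)
I = 35721/16 (I = (47 + 1/(6 - 2))² = (47 + 1/4)² = (47 + ¼)² = (189/4)² = 35721/16 ≈ 2232.6)
1/(I - 9411) = 1/(35721/16 - 9411) = 1/(-114855/16) = -16/114855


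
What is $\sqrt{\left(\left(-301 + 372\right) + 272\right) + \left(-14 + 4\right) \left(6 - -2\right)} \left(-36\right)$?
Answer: $- 36 \sqrt{263} \approx -583.82$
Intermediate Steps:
$\sqrt{\left(\left(-301 + 372\right) + 272\right) + \left(-14 + 4\right) \left(6 - -2\right)} \left(-36\right) = \sqrt{\left(71 + 272\right) - 10 \left(6 + 2\right)} \left(-36\right) = \sqrt{343 - 80} \left(-36\right) = \sqrt{263} \left(-36\right) = - 36 \sqrt{263}$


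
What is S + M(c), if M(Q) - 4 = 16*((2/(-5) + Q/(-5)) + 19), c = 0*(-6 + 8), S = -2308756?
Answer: -11542272/5 ≈ -2.3085e+6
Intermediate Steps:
c = 0 (c = 0*2 = 0)
M(Q) = 1508/5 - 16*Q/5 (M(Q) = 4 + 16*((2/(-5) + Q/(-5)) + 19) = 4 + 16*((2*(-⅕) + Q*(-⅕)) + 19) = 4 + 16*((-⅖ - Q/5) + 19) = 4 + 16*(93/5 - Q/5) = 4 + (1488/5 - 16*Q/5) = 1508/5 - 16*Q/5)
S + M(c) = -2308756 + (1508/5 - 16/5*0) = -2308756 + (1508/5 + 0) = -2308756 + 1508/5 = -11542272/5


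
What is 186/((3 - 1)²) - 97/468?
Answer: 21665/468 ≈ 46.293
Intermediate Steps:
186/((3 - 1)²) - 97/468 = 186/(2²) - 97*1/468 = 186/4 - 97/468 = 186*(¼) - 97/468 = 93/2 - 97/468 = 21665/468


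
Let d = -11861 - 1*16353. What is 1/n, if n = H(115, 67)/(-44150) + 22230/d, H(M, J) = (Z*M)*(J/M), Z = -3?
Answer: -622824050/487891743 ≈ -1.2766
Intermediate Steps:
d = -28214 (d = -11861 - 16353 = -28214)
H(M, J) = -3*J (H(M, J) = (-3*M)*(J/M) = -3*J)
n = -487891743/622824050 (n = -3*67/(-44150) + 22230/(-28214) = -201*(-1/44150) + 22230*(-1/28214) = 201/44150 - 11115/14107 = -487891743/622824050 ≈ -0.78335)
1/n = 1/(-487891743/622824050) = -622824050/487891743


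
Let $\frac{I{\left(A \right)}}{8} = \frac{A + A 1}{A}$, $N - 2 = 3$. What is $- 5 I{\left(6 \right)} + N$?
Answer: $-75$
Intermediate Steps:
$N = 5$ ($N = 2 + 3 = 5$)
$I{\left(A \right)} = 16$ ($I{\left(A \right)} = 8 \frac{A + A 1}{A} = 8 \frac{A + A}{A} = 8 \frac{2 A}{A} = 8 \cdot 2 = 16$)
$- 5 I{\left(6 \right)} + N = \left(-5\right) 16 + 5 = -80 + 5 = -75$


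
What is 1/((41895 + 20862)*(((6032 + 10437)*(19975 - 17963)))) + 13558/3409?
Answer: 28193760757520377/7088990295203964 ≈ 3.9771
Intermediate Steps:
1/((41895 + 20862)*(((6032 + 10437)*(19975 - 17963)))) + 13558/3409 = 1/(62757*((16469*2012))) + 13558*(1/3409) = (1/62757)/33135628 + 13558/3409 = (1/62757)*(1/33135628) + 13558/3409 = 1/2079492606396 + 13558/3409 = 28193760757520377/7088990295203964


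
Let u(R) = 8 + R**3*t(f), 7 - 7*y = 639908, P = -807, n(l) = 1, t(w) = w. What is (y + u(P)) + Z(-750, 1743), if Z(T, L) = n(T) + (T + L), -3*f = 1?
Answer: 1225668980/7 ≈ 1.7510e+8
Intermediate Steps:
f = -1/3 (f = -1/3*1 = -1/3 ≈ -0.33333)
y = -639901/7 (y = 1 - 1/7*639908 = 1 - 639908/7 = -639901/7 ≈ -91414.)
Z(T, L) = 1 + L + T (Z(T, L) = 1 + (T + L) = 1 + (L + T) = 1 + L + T)
u(R) = 8 - R**3/3 (u(R) = 8 + R**3*(-1/3) = 8 - R**3/3)
(y + u(P)) + Z(-750, 1743) = (-639901/7 + (8 - 1/3*(-807)**3)) + (1 + 1743 - 750) = (-639901/7 + (8 - 1/3*(-525557943))) + 994 = (-639901/7 + (8 + 175185981)) + 994 = (-639901/7 + 175185989) + 994 = 1225662022/7 + 994 = 1225668980/7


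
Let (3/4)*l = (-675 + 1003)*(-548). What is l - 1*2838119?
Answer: -9233333/3 ≈ -3.0778e+6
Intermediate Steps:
l = -718976/3 (l = 4*((-675 + 1003)*(-548))/3 = 4*(328*(-548))/3 = (4/3)*(-179744) = -718976/3 ≈ -2.3966e+5)
l - 1*2838119 = -718976/3 - 1*2838119 = -718976/3 - 2838119 = -9233333/3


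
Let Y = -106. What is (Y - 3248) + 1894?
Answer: -1460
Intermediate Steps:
(Y - 3248) + 1894 = (-106 - 3248) + 1894 = -3354 + 1894 = -1460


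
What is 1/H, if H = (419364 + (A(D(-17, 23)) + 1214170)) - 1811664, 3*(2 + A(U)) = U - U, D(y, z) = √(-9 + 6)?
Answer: -1/178132 ≈ -5.6138e-6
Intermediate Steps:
D(y, z) = I*√3 (D(y, z) = √(-3) = I*√3)
A(U) = -2 (A(U) = -2 + (U - U)/3 = -2 + (⅓)*0 = -2 + 0 = -2)
H = -178132 (H = (419364 + (-2 + 1214170)) - 1811664 = (419364 + 1214168) - 1811664 = 1633532 - 1811664 = -178132)
1/H = 1/(-178132) = -1/178132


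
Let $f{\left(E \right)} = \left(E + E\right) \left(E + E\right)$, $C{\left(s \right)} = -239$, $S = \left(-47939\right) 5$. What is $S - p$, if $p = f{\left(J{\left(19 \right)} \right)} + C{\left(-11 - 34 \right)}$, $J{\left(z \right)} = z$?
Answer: $-240900$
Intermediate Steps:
$S = -239695$
$f{\left(E \right)} = 4 E^{2}$ ($f{\left(E \right)} = 2 E 2 E = 4 E^{2}$)
$p = 1205$ ($p = 4 \cdot 19^{2} - 239 = 4 \cdot 361 - 239 = 1444 - 239 = 1205$)
$S - p = -239695 - 1205 = -240900$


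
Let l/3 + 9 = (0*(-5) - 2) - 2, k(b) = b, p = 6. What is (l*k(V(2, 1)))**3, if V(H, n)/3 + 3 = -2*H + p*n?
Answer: 1601613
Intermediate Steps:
V(H, n) = -9 - 6*H + 18*n (V(H, n) = -9 + 3*(-2*H + 6*n) = -9 + (-6*H + 18*n) = -9 - 6*H + 18*n)
l = -39 (l = -27 + 3*((0*(-5) - 2) - 2) = -27 + 3*((0 - 2) - 2) = -27 + 3*(-2 - 2) = -27 + 3*(-4) = -27 - 12 = -39)
(l*k(V(2, 1)))**3 = (-39*(-9 - 6*2 + 18*1))**3 = (-39*(-9 - 12 + 18))**3 = (-39*(-3))**3 = 117**3 = 1601613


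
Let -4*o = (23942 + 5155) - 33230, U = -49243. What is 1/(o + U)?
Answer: -4/192839 ≈ -2.0743e-5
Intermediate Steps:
o = 4133/4 (o = -((23942 + 5155) - 33230)/4 = -(29097 - 33230)/4 = -¼*(-4133) = 4133/4 ≈ 1033.3)
1/(o + U) = 1/(4133/4 - 49243) = 1/(-192839/4) = -4/192839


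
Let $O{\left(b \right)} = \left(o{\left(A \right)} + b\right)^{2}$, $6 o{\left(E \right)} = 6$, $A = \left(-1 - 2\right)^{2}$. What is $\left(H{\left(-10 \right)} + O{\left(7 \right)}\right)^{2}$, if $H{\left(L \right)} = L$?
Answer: $2916$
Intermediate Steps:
$A = 9$ ($A = \left(-3\right)^{2} = 9$)
$o{\left(E \right)} = 1$ ($o{\left(E \right)} = \frac{1}{6} \cdot 6 = 1$)
$O{\left(b \right)} = \left(1 + b\right)^{2}$
$\left(H{\left(-10 \right)} + O{\left(7 \right)}\right)^{2} = \left(-10 + \left(1 + 7\right)^{2}\right)^{2} = \left(-10 + 8^{2}\right)^{2} = \left(-10 + 64\right)^{2} = 54^{2} = 2916$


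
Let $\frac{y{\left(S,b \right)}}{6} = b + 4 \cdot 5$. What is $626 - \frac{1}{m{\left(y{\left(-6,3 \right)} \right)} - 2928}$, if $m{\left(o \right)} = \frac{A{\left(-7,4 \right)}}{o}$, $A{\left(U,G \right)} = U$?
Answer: $\frac{252948584}{404071} \approx 626.0$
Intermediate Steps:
$y{\left(S,b \right)} = 120 + 6 b$ ($y{\left(S,b \right)} = 6 \left(b + 4 \cdot 5\right) = 6 \left(b + 20\right) = 6 \left(20 + b\right) = 120 + 6 b$)
$m{\left(o \right)} = - \frac{7}{o}$
$626 - \frac{1}{m{\left(y{\left(-6,3 \right)} \right)} - 2928} = 626 - \frac{1}{- \frac{7}{120 + 6 \cdot 3} - 2928} = 626 - \frac{1}{- \frac{7}{120 + 18} - 2928} = 626 - \frac{1}{- \frac{7}{138} - 2928} = 626 - \frac{1}{- \frac{404071}{138}} = 626 - - \frac{138}{404071} = 626 + \frac{138}{404071} = \frac{252948584}{404071}$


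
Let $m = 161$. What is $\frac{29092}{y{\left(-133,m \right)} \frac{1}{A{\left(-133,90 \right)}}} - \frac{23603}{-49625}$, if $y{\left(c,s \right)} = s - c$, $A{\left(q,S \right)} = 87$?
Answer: $\frac{2990666971}{347375} \approx 8609.3$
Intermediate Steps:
$\frac{29092}{y{\left(-133,m \right)} \frac{1}{A{\left(-133,90 \right)}}} - \frac{23603}{-49625} = \frac{29092}{\left(161 - -133\right) \frac{1}{87}} - \frac{23603}{-49625} = \frac{29092}{\left(161 + 133\right) \frac{1}{87}} - - \frac{23603}{49625} = \frac{29092}{294 \cdot \frac{1}{87}} + \frac{23603}{49625} = \frac{29092}{\frac{98}{29}} + \frac{23603}{49625} = 29092 \cdot \frac{29}{98} + \frac{23603}{49625} = \frac{60262}{7} + \frac{23603}{49625} = \frac{2990666971}{347375}$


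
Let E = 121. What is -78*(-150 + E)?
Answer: 2262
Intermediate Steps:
-78*(-150 + E) = -78*(-150 + 121) = -78*(-29) = 2262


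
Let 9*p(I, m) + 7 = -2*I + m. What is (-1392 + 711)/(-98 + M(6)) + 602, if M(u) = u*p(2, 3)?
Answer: 188663/310 ≈ 608.59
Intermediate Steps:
p(I, m) = -7/9 - 2*I/9 + m/9 (p(I, m) = -7/9 + (-2*I + m)/9 = -7/9 + (m - 2*I)/9 = -7/9 + (-2*I/9 + m/9) = -7/9 - 2*I/9 + m/9)
M(u) = -8*u/9 (M(u) = u*(-7/9 - 2/9*2 + (1/9)*3) = u*(-7/9 - 4/9 + 1/3) = u*(-8/9) = -8*u/9)
(-1392 + 711)/(-98 + M(6)) + 602 = (-1392 + 711)/(-98 - 8/9*6) + 602 = -681/(-98 - 16/3) + 602 = -681/(-310/3) + 602 = -681*(-3/310) + 602 = 2043/310 + 602 = 188663/310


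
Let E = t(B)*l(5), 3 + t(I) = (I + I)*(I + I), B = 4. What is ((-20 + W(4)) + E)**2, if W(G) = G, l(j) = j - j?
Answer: 256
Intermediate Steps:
l(j) = 0
t(I) = -3 + 4*I**2 (t(I) = -3 + (I + I)*(I + I) = -3 + (2*I)*(2*I) = -3 + 4*I**2)
E = 0 (E = (-3 + 4*4**2)*0 = (-3 + 4*16)*0 = (-3 + 64)*0 = 61*0 = 0)
((-20 + W(4)) + E)**2 = ((-20 + 4) + 0)**2 = (-16 + 0)**2 = (-16)**2 = 256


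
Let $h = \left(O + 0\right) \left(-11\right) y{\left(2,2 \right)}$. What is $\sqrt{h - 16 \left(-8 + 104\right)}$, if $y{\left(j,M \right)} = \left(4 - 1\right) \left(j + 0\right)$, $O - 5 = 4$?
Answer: $i \sqrt{2130} \approx 46.152 i$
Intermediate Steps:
$O = 9$ ($O = 5 + 4 = 9$)
$y{\left(j,M \right)} = 3 j$
$h = -594$ ($h = \left(9 + 0\right) \left(-11\right) 3 \cdot 2 = 9 \left(-11\right) 6 = \left(-99\right) 6 = -594$)
$\sqrt{h - 16 \left(-8 + 104\right)} = \sqrt{-594 - 16 \left(-8 + 104\right)} = \sqrt{-594 - 1536} = \sqrt{-2130} = i \sqrt{2130}$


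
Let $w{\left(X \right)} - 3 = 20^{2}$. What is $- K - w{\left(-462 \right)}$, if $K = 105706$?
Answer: $-106109$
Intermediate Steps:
$w{\left(X \right)} = 403$ ($w{\left(X \right)} = 3 + 20^{2} = 3 + 400 = 403$)
$- K - w{\left(-462 \right)} = \left(-1\right) 105706 - 403 = -105706 - 403 = -106109$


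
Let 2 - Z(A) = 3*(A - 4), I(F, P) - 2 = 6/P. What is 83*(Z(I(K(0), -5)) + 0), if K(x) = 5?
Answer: 4814/5 ≈ 962.80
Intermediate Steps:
I(F, P) = 2 + 6/P
Z(A) = 14 - 3*A (Z(A) = 2 - 3*(A - 4) = 2 - 3*(-4 + A) = 2 - (-12 + 3*A) = 2 + (12 - 3*A) = 14 - 3*A)
83*(Z(I(K(0), -5)) + 0) = 83*((14 - 3*(2 + 6/(-5))) + 0) = 83*((14 - 3*(2 + 6*(-⅕))) + 0) = 83*((14 - 3*(2 - 6/5)) + 0) = 83*((14 - 3*⅘) + 0) = 83*((14 - 12/5) + 0) = 83*(58/5 + 0) = 83*(58/5) = 4814/5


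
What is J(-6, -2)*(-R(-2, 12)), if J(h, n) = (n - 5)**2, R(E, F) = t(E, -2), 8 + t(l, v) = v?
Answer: 490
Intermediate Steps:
t(l, v) = -8 + v
R(E, F) = -10 (R(E, F) = -8 - 2 = -10)
J(h, n) = (-5 + n)**2
J(-6, -2)*(-R(-2, 12)) = (-5 - 2)**2*(-1*(-10)) = (-7)**2*10 = 49*10 = 490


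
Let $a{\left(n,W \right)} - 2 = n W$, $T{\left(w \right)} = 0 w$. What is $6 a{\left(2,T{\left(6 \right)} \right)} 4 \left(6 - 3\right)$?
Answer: $144$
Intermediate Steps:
$T{\left(w \right)} = 0$
$a{\left(n,W \right)} = 2 + W n$ ($a{\left(n,W \right)} = 2 + n W = 2 + W n$)
$6 a{\left(2,T{\left(6 \right)} \right)} 4 \left(6 - 3\right) = 6 \left(2 + 0 \cdot 2\right) 4 \left(6 - 3\right) = 6 \left(2 + 0\right) 4 \cdot 3 = 6 \cdot 2 \cdot 12 = 12 \cdot 12 = 144$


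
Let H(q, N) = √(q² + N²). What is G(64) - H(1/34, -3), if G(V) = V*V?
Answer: 4096 - √10405/34 ≈ 4093.0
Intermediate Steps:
G(V) = V²
H(q, N) = √(N² + q²)
G(64) - H(1/34, -3) = 64² - √((-3)² + (1/34)²) = 4096 - √(9 + (1/34)²) = 4096 - √(9 + 1/1156) = 4096 - √(10405/1156) = 4096 - √10405/34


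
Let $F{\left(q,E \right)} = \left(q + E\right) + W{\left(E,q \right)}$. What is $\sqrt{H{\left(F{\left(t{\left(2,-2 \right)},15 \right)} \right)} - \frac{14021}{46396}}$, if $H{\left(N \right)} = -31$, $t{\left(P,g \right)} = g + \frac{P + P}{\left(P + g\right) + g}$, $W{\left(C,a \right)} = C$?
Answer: $\frac{i \sqrt{343779447}}{3314} \approx 5.5948 i$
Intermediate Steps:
$t{\left(P,g \right)} = g + \frac{2 P}{P + 2 g}$
$F{\left(q,E \right)} = q + 2 E$ ($F{\left(q,E \right)} = \left(q + E\right) + E = \left(E + q\right) + E = q + 2 E$)
$\sqrt{H{\left(F{\left(t{\left(2,-2 \right)},15 \right)} \right)} - \frac{14021}{46396}} = \sqrt{-31 - \frac{14021}{46396}} = \sqrt{-31 - \frac{2003}{6628}} = \sqrt{- \frac{207471}{6628}} = \frac{i \sqrt{343779447}}{3314}$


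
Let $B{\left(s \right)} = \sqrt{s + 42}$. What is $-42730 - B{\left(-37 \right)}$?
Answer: $-42730 - \sqrt{5} \approx -42732.0$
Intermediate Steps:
$B{\left(s \right)} = \sqrt{42 + s}$
$-42730 - B{\left(-37 \right)} = -42730 - \sqrt{42 - 37} = -42730 - \sqrt{5}$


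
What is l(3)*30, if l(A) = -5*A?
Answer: -450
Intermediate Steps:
l(3)*30 = -5*3*30 = -15*30 = -450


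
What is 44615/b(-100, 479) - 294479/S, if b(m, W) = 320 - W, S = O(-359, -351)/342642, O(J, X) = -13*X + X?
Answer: -891301489319/37206 ≈ -2.3956e+7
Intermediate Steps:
O(J, X) = -12*X
S = 702/57107 (S = -12*(-351)/342642 = 4212*(1/342642) = 702/57107 ≈ 0.012293)
44615/b(-100, 479) - 294479/S = 44615/(320 - 1*479) - 294479/702/57107 = 44615/(320 - 479) - 294479*57107/702 = 44615/(-159) - 16816812253/702 = 44615*(-1/159) - 16816812253/702 = -44615/159 - 16816812253/702 = -891301489319/37206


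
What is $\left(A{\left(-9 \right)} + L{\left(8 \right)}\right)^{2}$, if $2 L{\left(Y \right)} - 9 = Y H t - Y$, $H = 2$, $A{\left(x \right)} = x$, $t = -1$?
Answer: $\frac{1089}{4} \approx 272.25$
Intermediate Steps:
$L{\left(Y \right)} = \frac{9}{2} - \frac{3 Y}{2}$ ($L{\left(Y \right)} = \frac{9}{2} + \frac{Y 2 \left(-1\right) - Y}{2} = \frac{9}{2} + \frac{2 Y \left(-1\right) - Y}{2} = \frac{9}{2} + \frac{- 2 Y - Y}{2} = \frac{9}{2} + \frac{\left(-3\right) Y}{2} = \frac{9}{2} - \frac{3 Y}{2}$)
$\left(A{\left(-9 \right)} + L{\left(8 \right)}\right)^{2} = \left(-9 + \left(\frac{9}{2} - 12\right)\right)^{2} = \left(-9 - \frac{15}{2}\right)^{2} = \left(- \frac{33}{2}\right)^{2} = \frac{1089}{4}$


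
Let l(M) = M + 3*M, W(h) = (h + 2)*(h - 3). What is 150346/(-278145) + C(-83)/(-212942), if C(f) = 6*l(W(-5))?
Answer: -2298227818/4230625185 ≈ -0.54324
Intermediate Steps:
W(h) = (-3 + h)*(2 + h) (W(h) = (2 + h)*(-3 + h) = (-3 + h)*(2 + h))
l(M) = 4*M
C(f) = 576 (C(f) = 6*(4*(-6 + (-5)² - 1*(-5))) = 6*(4*(-6 + 25 + 5)) = 6*(4*24) = 6*96 = 576)
150346/(-278145) + C(-83)/(-212942) = 150346/(-278145) + 576/(-212942) = 150346*(-1/278145) + 576*(-1/212942) = -21478/39735 - 288/106471 = -2298227818/4230625185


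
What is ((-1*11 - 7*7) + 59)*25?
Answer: -25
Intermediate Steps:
((-1*11 - 7*7) + 59)*25 = ((-11 - 49) + 59)*25 = (-60 + 59)*25 = -1*25 = -25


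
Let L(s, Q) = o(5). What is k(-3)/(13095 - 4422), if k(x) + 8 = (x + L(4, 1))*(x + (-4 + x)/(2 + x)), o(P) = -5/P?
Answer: -8/2891 ≈ -0.0027672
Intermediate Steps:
L(s, Q) = -1 (L(s, Q) = -5/5 = -5*⅕ = -1)
k(x) = -8 + (-1 + x)*(x + (-4 + x)/(2 + x)) (k(x) = -8 + (x - 1)*(x + (-4 + x)/(2 + x)) = -8 + (-1 + x)*(x + (-4 + x)/(2 + x)))
k(-3)/(13095 - 4422) = ((-12 + (-3)³ - 15*(-3) + 2*(-3)²)/(2 - 3))/(13095 - 4422) = ((-12 - 27 + 45 + 2*9)/(-1))/8673 = (-(-12 - 27 + 45 + 18))/8673 = (-1*24)/8673 = (1/8673)*(-24) = -8/2891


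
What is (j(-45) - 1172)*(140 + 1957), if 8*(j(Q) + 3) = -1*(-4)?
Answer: -4925853/2 ≈ -2.4629e+6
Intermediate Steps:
j(Q) = -5/2 (j(Q) = -3 + (-1*(-4))/8 = -3 + (⅛)*4 = -3 + ½ = -5/2)
(j(-45) - 1172)*(140 + 1957) = (-5/2 - 1172)*(140 + 1957) = -2349/2*2097 = -4925853/2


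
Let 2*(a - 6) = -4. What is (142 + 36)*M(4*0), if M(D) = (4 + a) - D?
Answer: 1424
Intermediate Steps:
a = 4 (a = 6 + (½)*(-4) = 6 - 2 = 4)
M(D) = 8 - D (M(D) = (4 + 4) - D = 8 - D)
(142 + 36)*M(4*0) = (142 + 36)*(8 - 4*0) = 178*(8 - 1*0) = 178*(8 + 0) = 178*8 = 1424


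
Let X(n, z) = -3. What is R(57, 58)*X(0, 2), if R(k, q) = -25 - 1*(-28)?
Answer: -9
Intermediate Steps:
R(k, q) = 3 (R(k, q) = -25 + 28 = 3)
R(57, 58)*X(0, 2) = 3*(-3) = -9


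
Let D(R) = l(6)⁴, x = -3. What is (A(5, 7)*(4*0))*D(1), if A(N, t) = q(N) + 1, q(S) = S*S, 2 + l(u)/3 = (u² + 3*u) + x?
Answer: 0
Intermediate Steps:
l(u) = -15 + 3*u² + 9*u (l(u) = -6 + 3*((u² + 3*u) - 3) = -6 + 3*(-3 + u² + 3*u) = -6 + (-9 + 3*u² + 9*u) = -15 + 3*u² + 9*u)
q(S) = S²
D(R) = 466948881 (D(R) = (-15 + 3*6² + 9*6)⁴ = (-15 + 3*36 + 54)⁴ = (-15 + 108 + 54)⁴ = 147⁴ = 466948881)
A(N, t) = 1 + N² (A(N, t) = N² + 1 = 1 + N²)
(A(5, 7)*(4*0))*D(1) = ((1 + 5²)*(4*0))*466948881 = ((1 + 25)*0)*466948881 = (26*0)*466948881 = 0*466948881 = 0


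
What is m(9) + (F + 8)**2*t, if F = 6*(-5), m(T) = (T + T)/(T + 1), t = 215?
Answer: 520309/5 ≈ 1.0406e+5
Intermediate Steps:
m(T) = 2*T/(1 + T) (m(T) = (2*T)/(1 + T) = 2*T/(1 + T))
F = -30
m(9) + (F + 8)**2*t = 2*9/(1 + 9) + (-30 + 8)**2*215 = 2*9/10 + (-22)**2*215 = 2*9*(1/10) + 484*215 = 9/5 + 104060 = 520309/5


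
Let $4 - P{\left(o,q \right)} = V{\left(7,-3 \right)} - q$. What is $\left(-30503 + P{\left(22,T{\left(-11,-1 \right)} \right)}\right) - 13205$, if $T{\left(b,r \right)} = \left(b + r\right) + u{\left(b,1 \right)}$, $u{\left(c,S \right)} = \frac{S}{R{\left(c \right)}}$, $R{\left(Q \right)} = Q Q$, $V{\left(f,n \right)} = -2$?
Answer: $- \frac{5289393}{121} \approx -43714.0$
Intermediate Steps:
$R{\left(Q \right)} = Q^{2}$
$u{\left(c,S \right)} = \frac{S}{c^{2}}$
$T{\left(b,r \right)} = b + r + \frac{1}{b^{2}}$ ($T{\left(b,r \right)} = \left(b + r\right) + 1 \frac{1}{b^{2}} = \left(b + r\right) + \frac{1}{b^{2}} = b + r + \frac{1}{b^{2}}$)
$P{\left(o,q \right)} = 6 + q$ ($P{\left(o,q \right)} = 4 - \left(-2 - q\right) = 4 + \left(2 + q\right) = 6 + q$)
$\left(-30503 + P{\left(22,T{\left(-11,-1 \right)} \right)}\right) - 13205 = \left(-30503 + \left(6 - \left(12 - \frac{1}{121}\right)\right)\right) - 13205 = \left(-30503 + \left(6 - \frac{1451}{121}\right)\right) - 13205 = \left(-30503 - \frac{725}{121}\right) - 13205 = - \frac{3691588}{121} - 13205 = - \frac{5289393}{121}$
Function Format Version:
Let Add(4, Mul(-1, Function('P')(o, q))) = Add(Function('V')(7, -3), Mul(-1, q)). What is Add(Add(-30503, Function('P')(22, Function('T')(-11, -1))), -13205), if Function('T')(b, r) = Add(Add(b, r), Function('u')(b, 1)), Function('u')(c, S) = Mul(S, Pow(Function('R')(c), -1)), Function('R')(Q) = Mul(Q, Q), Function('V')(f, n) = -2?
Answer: Rational(-5289393, 121) ≈ -43714.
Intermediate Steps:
Function('R')(Q) = Pow(Q, 2)
Function('u')(c, S) = Mul(S, Pow(c, -2)) (Function('u')(c, S) = Mul(S, Pow(Pow(c, 2), -1)) = Mul(S, Pow(c, -2)))
Function('T')(b, r) = Add(b, r, Pow(b, -2)) (Function('T')(b, r) = Add(Add(b, r), Mul(1, Pow(b, -2))) = Add(Add(b, r), Pow(b, -2)) = Add(b, r, Pow(b, -2)))
Function('P')(o, q) = Add(6, q) (Function('P')(o, q) = Add(4, Mul(-1, Add(-2, Mul(-1, q)))) = Add(4, Add(2, q)) = Add(6, q))
Add(Add(-30503, Function('P')(22, Function('T')(-11, -1))), -13205) = Add(Add(-30503, Add(6, Add(-11, -1, Pow(-11, -2)))), -13205) = Add(Add(-30503, Add(6, Add(-11, -1, Rational(1, 121)))), -13205) = Add(Add(-30503, Add(6, Rational(-1451, 121))), -13205) = Add(Add(-30503, Rational(-725, 121)), -13205) = Add(Rational(-3691588, 121), -13205) = Rational(-5289393, 121)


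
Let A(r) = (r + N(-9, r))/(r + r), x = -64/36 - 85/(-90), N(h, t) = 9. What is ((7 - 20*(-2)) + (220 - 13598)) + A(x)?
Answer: -133359/10 ≈ -13336.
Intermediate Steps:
x = -5/6 (x = -64*1/36 - 85*(-1/90) = -16/9 + 17/18 = -5/6 ≈ -0.83333)
A(r) = (9 + r)/(2*r) (A(r) = (r + 9)/(r + r) = (9 + r)/((2*r)) = (9 + r)*(1/(2*r)) = (9 + r)/(2*r))
((7 - 20*(-2)) + (220 - 13598)) + A(x) = ((7 - 20*(-2)) + (220 - 13598)) + (9 - 5/6)/(2*(-5/6)) = ((7 + 40) - 13378) + (1/2)*(-6/5)*(49/6) = (47 - 13378) - 49/10 = -13331 - 49/10 = -133359/10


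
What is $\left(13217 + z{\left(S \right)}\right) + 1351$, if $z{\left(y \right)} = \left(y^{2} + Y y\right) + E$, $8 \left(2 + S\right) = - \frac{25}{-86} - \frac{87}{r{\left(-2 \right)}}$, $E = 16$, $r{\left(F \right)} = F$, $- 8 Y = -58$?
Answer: $\frac{1730220579}{118336} \approx 14621.0$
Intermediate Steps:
$Y = \frac{29}{4}$ ($Y = \left(- \frac{1}{8}\right) \left(-58\right) = \frac{29}{4} \approx 7.25$)
$S = \frac{1195}{344}$ ($S = -2 + \frac{- \frac{25}{-86} - \frac{87}{-2}}{8} = -2 + \frac{\left(-25\right) \left(- \frac{1}{86}\right) - - \frac{87}{2}}{8} = -2 + \frac{\frac{25}{86} + \frac{87}{2}}{8} = -2 + \frac{1}{8} \cdot \frac{1883}{43} = -2 + \frac{1883}{344} = \frac{1195}{344} \approx 3.4738$)
$z{\left(y \right)} = 16 + y^{2} + \frac{29 y}{4}$ ($z{\left(y \right)} = \left(y^{2} + \frac{29 y}{4}\right) + 16 = 16 + y^{2} + \frac{29 y}{4}$)
$\left(13217 + z{\left(S \right)}\right) + 1351 = \left(13217 + \left(16 + \left(\frac{1195}{344}\right)^{2} + \frac{29}{4} \cdot \frac{1195}{344}\right)\right) + 1351 = \left(13217 + \left(16 + \frac{1428025}{118336} + \frac{34655}{1376}\right)\right) + 1351 = \left(13217 + \frac{6301731}{118336}\right) + 1351 = \frac{1570348643}{118336} + 1351 = \frac{1730220579}{118336}$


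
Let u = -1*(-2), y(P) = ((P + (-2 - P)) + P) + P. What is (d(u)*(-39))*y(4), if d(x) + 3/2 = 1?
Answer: 117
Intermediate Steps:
y(P) = -2 + 2*P (y(P) = (-2 + P) + P = -2 + 2*P)
u = 2
d(x) = -1/2 (d(x) = -3/2 + 1 = -1/2)
(d(u)*(-39))*y(4) = (-1/2*(-39))*(-2 + 2*4) = 39*(-2 + 8)/2 = (39/2)*6 = 117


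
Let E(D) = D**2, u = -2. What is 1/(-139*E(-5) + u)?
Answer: -1/3477 ≈ -0.00028760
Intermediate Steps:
1/(-139*E(-5) + u) = 1/(-139*(-5)**2 - 2) = 1/(-139*25 - 2) = 1/(-3475 - 2) = 1/(-3477) = -1/3477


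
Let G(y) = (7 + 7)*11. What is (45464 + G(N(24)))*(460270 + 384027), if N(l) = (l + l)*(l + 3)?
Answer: 38515140546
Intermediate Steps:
N(l) = 2*l*(3 + l) (N(l) = (2*l)*(3 + l) = 2*l*(3 + l))
G(y) = 154 (G(y) = 14*11 = 154)
(45464 + G(N(24)))*(460270 + 384027) = (45464 + 154)*(460270 + 384027) = 45618*844297 = 38515140546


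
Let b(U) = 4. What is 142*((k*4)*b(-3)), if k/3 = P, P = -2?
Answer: -13632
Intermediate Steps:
k = -6 (k = 3*(-2) = -6)
142*((k*4)*b(-3)) = 142*(-6*4*4) = 142*(-24*4) = 142*(-96) = -13632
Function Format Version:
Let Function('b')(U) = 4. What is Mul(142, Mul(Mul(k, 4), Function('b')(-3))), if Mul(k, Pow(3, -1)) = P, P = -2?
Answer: -13632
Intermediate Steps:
k = -6 (k = Mul(3, -2) = -6)
Mul(142, Mul(Mul(k, 4), Function('b')(-3))) = Mul(142, Mul(Mul(-6, 4), 4)) = Mul(142, Mul(-24, 4)) = Mul(142, -96) = -13632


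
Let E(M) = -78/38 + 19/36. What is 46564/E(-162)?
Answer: -4549968/149 ≈ -30537.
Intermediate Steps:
E(M) = -1043/684 (E(M) = -78*1/38 + 19*(1/36) = -39/19 + 19/36 = -1043/684)
46564/E(-162) = 46564/(-1043/684) = 46564*(-684/1043) = -4549968/149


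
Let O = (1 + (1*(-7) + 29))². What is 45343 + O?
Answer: 45872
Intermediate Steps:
O = 529 (O = (1 + (-7 + 29))² = (1 + 22)² = 23² = 529)
45343 + O = 45343 + 529 = 45872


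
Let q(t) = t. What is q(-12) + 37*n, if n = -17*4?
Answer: -2528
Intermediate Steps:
n = -68
q(-12) + 37*n = -12 + 37*(-68) = -12 - 2516 = -2528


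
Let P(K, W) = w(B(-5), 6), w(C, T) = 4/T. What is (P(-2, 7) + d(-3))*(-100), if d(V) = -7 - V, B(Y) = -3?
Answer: 1000/3 ≈ 333.33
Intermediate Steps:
P(K, W) = ⅔ (P(K, W) = 4/6 = 4*(⅙) = ⅔)
(P(-2, 7) + d(-3))*(-100) = (⅔ + (-7 - 1*(-3)))*(-100) = (⅔ + (-7 + 3))*(-100) = (⅔ - 4)*(-100) = -10/3*(-100) = 1000/3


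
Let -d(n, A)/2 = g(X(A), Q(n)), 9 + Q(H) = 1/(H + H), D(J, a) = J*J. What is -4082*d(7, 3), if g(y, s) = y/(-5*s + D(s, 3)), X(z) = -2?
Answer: -246176/1875 ≈ -131.29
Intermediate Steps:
D(J, a) = J²
Q(H) = -9 + 1/(2*H) (Q(H) = -9 + 1/(H + H) = -9 + 1/(2*H))
g(y, s) = y/(s² - 5*s) (g(y, s) = y/(-5*s + s²) = y/(s² - 5*s))
d(n, A) = 4/((-14 + 1/(2*n))*(-9 + 1/(2*n))) (d(n, A) = -(-4)/((-9 + 1/(2*n))*(-5 + (-9 + 1/(2*n)))) = -(-4)/((-9 + 1/(2*n))*(-14 + 1/(2*n))) = -(-4)/((-14 + 1/(2*n))*(-9 + 1/(2*n))) = 4/((-14 + 1/(2*n))*(-9 + 1/(2*n))))
-4082*d(7, 3) = -65312*7²/((-1 + 18*7)*(-1 + 28*7)) = -65312*49/((-1 + 126)*(-1 + 196)) = -65312*49/(125*195) = -4082*784/24375 = -246176/1875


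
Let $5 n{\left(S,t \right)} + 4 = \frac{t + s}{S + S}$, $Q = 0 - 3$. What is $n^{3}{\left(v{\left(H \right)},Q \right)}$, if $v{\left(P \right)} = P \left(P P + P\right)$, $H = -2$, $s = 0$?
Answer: $- \frac{24389}{64000} \approx -0.38108$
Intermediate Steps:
$v{\left(P \right)} = P \left(P + P^{2}\right)$ ($v{\left(P \right)} = P \left(P^{2} + P\right) = P \left(P + P^{2}\right)$)
$Q = -3$ ($Q = 0 - 3 = -3$)
$n{\left(S,t \right)} = - \frac{4}{5} + \frac{t}{10 S}$ ($n{\left(S,t \right)} = - \frac{4}{5} + \frac{\left(t + 0\right) \frac{1}{S + S}}{5} = - \frac{4}{5} + \frac{t \frac{1}{2 S}}{5} = - \frac{4}{5} + \frac{\frac{1}{2} t \frac{1}{S}}{5} = - \frac{4}{5} + \frac{t}{10 S}$)
$n^{3}{\left(v{\left(H \right)},Q \right)} = \left(\frac{-3 - 8 \left(-2\right)^{2} \left(1 - 2\right)}{10 \left(-2\right)^{2} \left(1 - 2\right)}\right)^{3} = \left(\frac{-3 - 8 \cdot 4 \left(-1\right)}{10 \cdot 4 \left(-1\right)}\right)^{3} = \left(\frac{-3 - -32}{10 \left(-4\right)}\right)^{3} = \left(\frac{1}{10} \left(- \frac{1}{4}\right) \left(-3 + 32\right)\right)^{3} = \left(\frac{1}{10} \left(- \frac{1}{4}\right) 29\right)^{3} = \left(- \frac{29}{40}\right)^{3} = - \frac{24389}{64000}$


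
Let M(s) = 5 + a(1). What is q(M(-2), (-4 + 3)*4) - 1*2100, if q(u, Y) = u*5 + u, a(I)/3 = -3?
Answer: -2124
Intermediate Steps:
a(I) = -9 (a(I) = 3*(-3) = -9)
M(s) = -4 (M(s) = 5 - 9 = -4)
q(u, Y) = 6*u (q(u, Y) = 5*u + u = 6*u)
q(M(-2), (-4 + 3)*4) - 1*2100 = 6*(-4) - 1*2100 = -24 - 2100 = -2124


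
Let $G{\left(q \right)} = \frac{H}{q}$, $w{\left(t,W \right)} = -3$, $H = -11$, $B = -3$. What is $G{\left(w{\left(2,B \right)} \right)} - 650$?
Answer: $- \frac{1939}{3} \approx -646.33$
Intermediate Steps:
$G{\left(q \right)} = - \frac{11}{q}$
$G{\left(w{\left(2,B \right)} \right)} - 650 = - \frac{11}{-3} - 650 = \left(-11\right) \left(- \frac{1}{3}\right) - 650 = \frac{11}{3} - 650 = - \frac{1939}{3}$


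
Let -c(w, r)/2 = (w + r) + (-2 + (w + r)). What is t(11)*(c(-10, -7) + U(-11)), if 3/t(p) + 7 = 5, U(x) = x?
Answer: -183/2 ≈ -91.500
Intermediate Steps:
t(p) = -3/2 (t(p) = 3/(-7 + 5) = 3/(-2) = 3*(-½) = -3/2)
c(w, r) = 4 - 4*r - 4*w (c(w, r) = -2*((w + r) + (-2 + (w + r))) = -2*((r + w) + (-2 + (r + w))) = -2*((r + w) + (-2 + r + w)) = -2*(-2 + 2*r + 2*w) = 4 - 4*r - 4*w)
t(11)*(c(-10, -7) + U(-11)) = -3*((4 - 4*(-7) - 4*(-10)) - 11)/2 = -3*((4 + 28 + 40) - 11)/2 = -3*(72 - 11)/2 = -3/2*61 = -183/2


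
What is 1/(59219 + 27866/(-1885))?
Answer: 1885/111599949 ≈ 1.6891e-5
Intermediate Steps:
1/(59219 + 27866/(-1885)) = 1/(59219 + 27866*(-1/1885)) = 1/(59219 - 27866/1885) = 1/(111599949/1885) = 1885/111599949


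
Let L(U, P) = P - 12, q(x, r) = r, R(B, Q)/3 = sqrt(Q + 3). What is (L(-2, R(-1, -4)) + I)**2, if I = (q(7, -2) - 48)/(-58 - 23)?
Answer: 791035/6561 - 1844*I/27 ≈ 120.57 - 68.296*I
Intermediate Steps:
R(B, Q) = 3*sqrt(3 + Q) (R(B, Q) = 3*sqrt(Q + 3) = 3*sqrt(3 + Q))
L(U, P) = -12 + P
I = 50/81 (I = (-2 - 48)/(-58 - 23) = -50/(-81) = -50*(-1/81) = 50/81 ≈ 0.61728)
(L(-2, R(-1, -4)) + I)**2 = ((-12 + 3*sqrt(3 - 4)) + 50/81)**2 = ((-12 + 3*sqrt(-1)) + 50/81)**2 = ((-12 + 3*I) + 50/81)**2 = (-922/81 + 3*I)**2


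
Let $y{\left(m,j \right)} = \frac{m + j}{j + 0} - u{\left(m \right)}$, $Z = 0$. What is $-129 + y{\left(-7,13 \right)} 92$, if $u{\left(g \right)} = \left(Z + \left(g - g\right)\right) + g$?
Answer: $\frac{7247}{13} \approx 557.46$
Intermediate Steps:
$u{\left(g \right)} = g$ ($u{\left(g \right)} = \left(0 + \left(g - g\right)\right) + g = \left(0 + 0\right) + g = 0 + g = g$)
$y{\left(m,j \right)} = - m + \frac{j + m}{j}$ ($y{\left(m,j \right)} = \frac{m + j}{j + 0} - m = \frac{j + m}{j} - m = - m + \frac{j + m}{j}$)
$-129 + y{\left(-7,13 \right)} 92 = -129 + \left(1 - -7 - \frac{7}{13}\right) 92 = -129 + \left(1 + 7 - \frac{7}{13}\right) 92 = -129 + \frac{97}{13} \cdot 92 = -129 + \frac{8924}{13} = \frac{7247}{13}$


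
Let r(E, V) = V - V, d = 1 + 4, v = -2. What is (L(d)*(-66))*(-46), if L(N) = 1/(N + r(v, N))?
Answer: 3036/5 ≈ 607.20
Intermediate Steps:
d = 5
r(E, V) = 0
L(N) = 1/N (L(N) = 1/(N + 0) = 1/N)
(L(d)*(-66))*(-46) = (-66/5)*(-46) = ((⅕)*(-66))*(-46) = -66/5*(-46) = 3036/5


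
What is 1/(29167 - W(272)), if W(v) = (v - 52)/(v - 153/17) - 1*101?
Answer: 263/7697264 ≈ 3.4168e-5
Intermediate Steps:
W(v) = -101 + (-52 + v)/(-9 + v) (W(v) = (-52 + v)/(v - 153*1/17) - 101 = (-52 + v)/(v - 9) - 101 = (-52 + v)/(-9 + v) - 101 = -101 + (-52 + v)/(-9 + v))
1/(29167 - W(272)) = 1/(29167 - (857 - 100*272)/(-9 + 272)) = 1/(29167 - (857 - 27200)/263) = 1/(29167 - (-26343)/263) = 1/(29167 - 1*(-26343/263)) = 1/(29167 + 26343/263) = 1/(7697264/263) = 263/7697264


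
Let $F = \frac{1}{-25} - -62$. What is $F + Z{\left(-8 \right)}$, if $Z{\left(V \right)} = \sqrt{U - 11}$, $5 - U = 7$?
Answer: $\frac{1549}{25} + i \sqrt{13} \approx 61.96 + 3.6056 i$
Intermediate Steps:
$U = -2$ ($U = 5 - 7 = -2$)
$Z{\left(V \right)} = i \sqrt{13}$ ($Z{\left(V \right)} = \sqrt{-2 - 11} = \sqrt{-13} = i \sqrt{13}$)
$F = \frac{1549}{25}$ ($F = - \frac{1}{25} + 62 = \frac{1549}{25} \approx 61.96$)
$F + Z{\left(-8 \right)} = \frac{1549}{25} + i \sqrt{13}$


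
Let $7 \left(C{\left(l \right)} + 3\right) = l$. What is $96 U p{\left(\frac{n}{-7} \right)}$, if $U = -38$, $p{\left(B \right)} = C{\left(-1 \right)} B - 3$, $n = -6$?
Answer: $\frac{1017792}{49} \approx 20771.0$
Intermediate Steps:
$C{\left(l \right)} = -3 + \frac{l}{7}$
$p{\left(B \right)} = -3 - \frac{22 B}{7}$ ($p{\left(B \right)} = \left(-3 + \frac{1}{7} \left(-1\right)\right) B - 3 = \left(-3 - \frac{1}{7}\right) B - 3 = - \frac{22 B}{7} - 3 = -3 - \frac{22 B}{7}$)
$96 U p{\left(\frac{n}{-7} \right)} = 96 \left(-38\right) \left(-3 - \frac{22 \left(- \frac{6}{-7}\right)}{7}\right) = - 3648 \left(-3 - \frac{22 \left(\left(-6\right) \left(- \frac{1}{7}\right)\right)}{7}\right) = - 3648 \left(-3 - \frac{132}{49}\right) = \left(-3648\right) \left(- \frac{279}{49}\right) = \frac{1017792}{49}$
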